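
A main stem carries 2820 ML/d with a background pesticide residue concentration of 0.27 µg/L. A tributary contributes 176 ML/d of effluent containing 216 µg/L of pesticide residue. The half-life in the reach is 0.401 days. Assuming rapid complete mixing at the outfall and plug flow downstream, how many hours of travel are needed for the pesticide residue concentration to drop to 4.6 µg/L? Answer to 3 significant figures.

14.4 h

Conservation of mass: C = (2820·0.2700 + 176.0·216.0) / 2996 = 38780/2996 = 12.94 µg/L.
Half-life 0.401 d → k = ln 2 / 0.401 = 1.729 d⁻¹.
12.94·exp(−k·t) = 4.6 → t = ln(12.94/4.6)/k = 51710 s = 14.36 h.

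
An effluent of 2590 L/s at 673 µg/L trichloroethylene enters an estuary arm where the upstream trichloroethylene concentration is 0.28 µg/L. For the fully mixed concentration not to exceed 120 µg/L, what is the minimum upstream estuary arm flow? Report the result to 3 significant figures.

Set C_mix = 120: (Q·0.2800 + 2590·673.0) / (Q + 2590) = 120
→ Q = 2590·(673.0 − 120)/(120 − 0.2800) = 11960 L/s.

12000 L/s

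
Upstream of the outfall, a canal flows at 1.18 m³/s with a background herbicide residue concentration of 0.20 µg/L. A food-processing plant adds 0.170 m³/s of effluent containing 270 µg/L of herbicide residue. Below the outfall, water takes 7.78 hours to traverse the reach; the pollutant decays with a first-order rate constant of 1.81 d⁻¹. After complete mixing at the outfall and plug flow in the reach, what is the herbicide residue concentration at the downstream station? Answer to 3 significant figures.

Flow-weighted average: C = (1.180·0.2000 + 0.1700·270.0) / 1.350 = 46.14/1.350 = 34.17 µg/L.
Decay over the reach: 34.17·exp(−kt) = 34.17·0.5561 = 19.01 µg/L.

19.0 µg/L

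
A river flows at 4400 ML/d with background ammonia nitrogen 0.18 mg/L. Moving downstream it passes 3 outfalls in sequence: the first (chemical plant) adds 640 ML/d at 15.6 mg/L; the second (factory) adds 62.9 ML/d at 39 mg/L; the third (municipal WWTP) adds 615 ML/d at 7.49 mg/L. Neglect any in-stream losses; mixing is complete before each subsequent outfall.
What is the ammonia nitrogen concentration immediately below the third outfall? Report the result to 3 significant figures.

After outfall 1: Q = 4400 + 640.0 = 5040 ML/d; C = (4400·0.1800 + 640.0·15.60)/5040 = 2.138 mg/L.
After outfall 2: Q = 5040 + 62.90 = 5103 ML/d; C = (5040·2.138 + 62.90·39.00)/5103 = 2.592 mg/L.
After outfall 3: Q = 5103 + 615.0 = 5718 ML/d; C = (5103·2.592 + 615.0·7.490)/5718 = 3.119 mg/L.

3.12 mg/L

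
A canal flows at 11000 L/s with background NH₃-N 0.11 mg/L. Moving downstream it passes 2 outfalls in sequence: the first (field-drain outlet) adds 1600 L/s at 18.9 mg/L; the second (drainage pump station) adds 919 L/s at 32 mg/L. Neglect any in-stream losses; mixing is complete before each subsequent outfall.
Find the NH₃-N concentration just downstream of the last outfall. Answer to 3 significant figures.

Below outfall 1: Q → 12600 L/s, C = (11000·0.1100 + 1600·18.90)/12600 = 2.496 mg/L.
Below outfall 2: Q → 13520 L/s, C = (12600·2.496 + 919.0·32.00)/13520 = 4.502 mg/L.

4.50 mg/L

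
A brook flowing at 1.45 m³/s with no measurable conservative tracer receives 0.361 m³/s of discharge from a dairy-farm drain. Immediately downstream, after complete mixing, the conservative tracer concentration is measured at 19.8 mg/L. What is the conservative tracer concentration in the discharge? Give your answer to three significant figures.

99.3 mg/L

Mass balance: 1.450·0 + 0.3610·Cₑ = 1.811·19.80
→ Cₑ = (1.811·19.80 − 1.450·0) / 0.3610 = 99.33 mg/L.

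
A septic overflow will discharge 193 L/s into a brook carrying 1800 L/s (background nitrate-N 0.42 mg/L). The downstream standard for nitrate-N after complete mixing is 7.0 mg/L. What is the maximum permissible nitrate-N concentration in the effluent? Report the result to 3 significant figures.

At the limit, (Qr·Cr + Qe·Cₑ)/(Qr + Qe) = 7.0:
Cₑ = (1993·7.0 − 1800·0.4200) / 193.0 = 68.37 mg/L.

68.4 mg/L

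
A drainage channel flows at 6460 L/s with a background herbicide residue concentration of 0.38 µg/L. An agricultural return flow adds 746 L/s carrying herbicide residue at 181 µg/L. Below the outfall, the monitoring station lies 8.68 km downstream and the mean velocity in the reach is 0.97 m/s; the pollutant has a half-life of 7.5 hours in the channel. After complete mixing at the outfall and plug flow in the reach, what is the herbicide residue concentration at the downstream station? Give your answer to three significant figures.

Flow-weighted average: C = (6460·0.3800 + 746.0·181.0) / 7206 = 137500/7206 = 19.08 µg/L.
Travel time t = 8.68·1000 / 0.97 = 8948 s = 2.486 h.
Half-life 7.5 h → k = ln 2 / 7.5 = 0.09242 h⁻¹ = 2.218 d⁻¹.
Decay over the reach: 19.08·exp(−kt) = 19.08·0.7948 = 15.16 µg/L.

15.2 µg/L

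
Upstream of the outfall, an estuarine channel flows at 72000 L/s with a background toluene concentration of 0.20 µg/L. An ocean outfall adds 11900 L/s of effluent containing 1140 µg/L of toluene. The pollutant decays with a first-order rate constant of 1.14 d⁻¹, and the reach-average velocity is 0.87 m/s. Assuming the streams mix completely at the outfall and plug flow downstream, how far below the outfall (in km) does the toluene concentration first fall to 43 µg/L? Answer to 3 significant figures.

After mixing, C = (72000·0.2000 + 11900·1140) / 83900 = 13580000/83900 = 161.9 µg/L.
Set 161.9·exp(−k·t) = 43 → t = ln(161.9/43)/k = 100500 s = 27.91 h.
Distance = v·t = 0.87·100500 = 87400 m = 87.40 km.

87.4 km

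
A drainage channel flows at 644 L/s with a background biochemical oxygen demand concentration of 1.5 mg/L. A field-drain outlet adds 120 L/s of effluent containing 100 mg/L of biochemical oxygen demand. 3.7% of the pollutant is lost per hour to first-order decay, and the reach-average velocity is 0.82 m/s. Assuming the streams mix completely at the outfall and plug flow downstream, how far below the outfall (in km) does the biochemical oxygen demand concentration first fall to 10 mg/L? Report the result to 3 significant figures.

41.4 km

Flow-weighted average: C = (644.0·1.500 + 120.0·100.0) / 764.0 = 12970/764.0 = 16.97 mg/L.
3.7%/h lost → k = −ln(1 − 0.037) = 0.03770 h⁻¹.
Set 16.97·exp(−k·t) = 10 → t = ln(16.97/10)/k = 50510 s = 14.03 h.
Distance = v·t = 0.82·50510 = 41410 m = 41.41 km.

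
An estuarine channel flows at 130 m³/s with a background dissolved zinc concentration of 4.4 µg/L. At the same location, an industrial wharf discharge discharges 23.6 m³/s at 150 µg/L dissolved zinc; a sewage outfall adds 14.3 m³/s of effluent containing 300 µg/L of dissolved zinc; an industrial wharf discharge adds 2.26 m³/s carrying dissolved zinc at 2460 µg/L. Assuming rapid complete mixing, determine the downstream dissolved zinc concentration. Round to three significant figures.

Conservation of mass: C = (130.0·4.400 + 23.60·150.0 + 14.30·300.0 + 2.260·2460) / 170.2 = 13960/170.2 = 82.05 µg/L.

82.0 µg/L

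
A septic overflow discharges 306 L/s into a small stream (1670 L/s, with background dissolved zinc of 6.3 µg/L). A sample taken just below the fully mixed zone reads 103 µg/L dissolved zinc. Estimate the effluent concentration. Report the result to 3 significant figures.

Mass balance: 1670·6.300 + 306.0·Cₑ = 1976·103.0
→ Cₑ = (1976·103.0 − 1670·6.300) / 306.0 = 630.7 µg/L.

631 µg/L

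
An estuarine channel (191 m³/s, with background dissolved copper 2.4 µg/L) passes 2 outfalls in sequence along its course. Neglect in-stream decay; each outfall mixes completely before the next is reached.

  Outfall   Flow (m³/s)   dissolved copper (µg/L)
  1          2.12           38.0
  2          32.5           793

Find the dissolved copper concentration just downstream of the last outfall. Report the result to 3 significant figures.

Below outfall 1: Q → 193.1 m³/s, C = (191.0·2.400 + 2.120·38.00)/193.1 = 2.791 µg/L.
Below outfall 2: Q → 225.6 m³/s, C = (193.1·2.791 + 32.50·793.0)/225.6 = 116.6 µg/L.

117 µg/L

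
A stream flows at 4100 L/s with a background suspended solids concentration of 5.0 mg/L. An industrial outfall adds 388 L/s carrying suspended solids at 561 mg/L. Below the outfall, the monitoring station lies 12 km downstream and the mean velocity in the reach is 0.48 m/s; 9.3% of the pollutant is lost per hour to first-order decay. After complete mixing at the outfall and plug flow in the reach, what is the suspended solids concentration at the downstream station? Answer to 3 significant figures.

Mixed concentration C = ΣQC/ΣQ = (4100·5.000 + 388.0·561.0) / 4488 = 238200/4488 = 53.07 mg/L.
Travel time t = 12·1000 / 0.48 = 25000 s = 6.944 h.
9.3%/h lost → k = −ln(1 − 0.093) = 0.09761 h⁻¹.
After decay, C = 53.07 × e^(−kt) = 53.07 × 0.5077 = 26.94 mg/L.

26.9 mg/L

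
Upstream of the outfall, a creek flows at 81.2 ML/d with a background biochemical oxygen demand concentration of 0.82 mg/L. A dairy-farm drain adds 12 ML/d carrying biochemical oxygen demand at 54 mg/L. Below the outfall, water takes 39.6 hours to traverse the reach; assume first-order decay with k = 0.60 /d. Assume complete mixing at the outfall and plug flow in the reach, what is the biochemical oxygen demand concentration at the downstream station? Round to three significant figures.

2.85 mg/L

After mixing, C = (81.20·0.8200 + 12.00·54.00) / 93.20 = 714.6/93.20 = 7.667 mg/L.
Decay over the reach: 7.667·exp(−kt) = 7.667·0.3716 = 2.849 mg/L.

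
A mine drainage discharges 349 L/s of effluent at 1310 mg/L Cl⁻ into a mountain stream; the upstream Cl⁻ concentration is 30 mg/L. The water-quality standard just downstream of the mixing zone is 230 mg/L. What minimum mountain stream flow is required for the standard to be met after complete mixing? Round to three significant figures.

Set C_mix = 230: (Q·30.00 + 349.0·1310) / (Q + 349.0) = 230
→ Q = 349.0·(1310 − 230)/(230 − 30.00) = 1885 L/s.

1880 L/s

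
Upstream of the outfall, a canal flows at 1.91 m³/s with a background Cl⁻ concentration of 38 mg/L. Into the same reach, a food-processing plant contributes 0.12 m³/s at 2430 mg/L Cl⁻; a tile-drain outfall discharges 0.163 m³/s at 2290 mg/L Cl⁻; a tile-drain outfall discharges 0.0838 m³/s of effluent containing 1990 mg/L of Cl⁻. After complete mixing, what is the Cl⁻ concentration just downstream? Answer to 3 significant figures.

Mixed concentration C = ΣQC/ΣQ = (1.910·38.00 + 0.1200·2430 + 0.1630·2290 + 0.08380·1990) / 2.277 = 904.2/2.277 = 397.1 mg/L.

397 mg/L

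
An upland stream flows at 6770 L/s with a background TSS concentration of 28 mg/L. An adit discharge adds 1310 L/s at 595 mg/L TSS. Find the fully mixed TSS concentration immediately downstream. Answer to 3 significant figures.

Conservation of mass: C = (6770·28.00 + 1310·595.0) / 8080 = 969000/8080 = 119.9 mg/L.

120 mg/L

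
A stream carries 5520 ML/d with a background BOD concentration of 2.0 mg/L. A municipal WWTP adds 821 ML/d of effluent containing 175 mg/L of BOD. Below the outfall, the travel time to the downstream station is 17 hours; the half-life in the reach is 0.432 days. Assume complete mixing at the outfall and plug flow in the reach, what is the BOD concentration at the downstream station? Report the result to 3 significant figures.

7.83 mg/L

Flow-weighted average: C = (5520·2.000 + 821.0·175.0) / 6341 = 154700/6341 = 24.40 mg/L.
Half-life 0.432 d → k = ln 2 / 0.432 = 1.605 d⁻¹.
After decay, C = 24.40 × e^(−kt) = 24.40 × 0.3209 = 7.830 mg/L.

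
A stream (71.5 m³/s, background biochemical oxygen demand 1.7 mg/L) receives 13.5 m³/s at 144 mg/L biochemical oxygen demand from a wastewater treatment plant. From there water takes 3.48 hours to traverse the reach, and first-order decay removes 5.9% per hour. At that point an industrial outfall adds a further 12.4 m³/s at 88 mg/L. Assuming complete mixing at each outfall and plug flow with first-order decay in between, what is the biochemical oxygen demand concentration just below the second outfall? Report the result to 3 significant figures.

Mass balance: C = (71.50·1.700 + 13.50·144.0) / 85.00 = 2066/85.00 = 24.30 mg/L; combined flow 85.00 m³/s.
5.9%/h lost → k = −ln(1 − 0.059) = 0.06081 h⁻¹.
First-order decay: C = 24.30·exp(−k·t) = 24.30·0.8093 = 19.67 mg/L.
At the second outfall, C = (85.00·19.67 + 12.40·88.00) / (85.00 + 12.40) = 28.37 mg/L.

28.4 mg/L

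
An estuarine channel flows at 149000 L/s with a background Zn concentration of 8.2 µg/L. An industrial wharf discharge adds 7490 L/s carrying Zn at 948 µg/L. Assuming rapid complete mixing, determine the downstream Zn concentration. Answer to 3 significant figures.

After mixing, C = (149000·8.200 + 7490·948.0) / 156500 = 8322000/156500 = 53.18 µg/L.

53.2 µg/L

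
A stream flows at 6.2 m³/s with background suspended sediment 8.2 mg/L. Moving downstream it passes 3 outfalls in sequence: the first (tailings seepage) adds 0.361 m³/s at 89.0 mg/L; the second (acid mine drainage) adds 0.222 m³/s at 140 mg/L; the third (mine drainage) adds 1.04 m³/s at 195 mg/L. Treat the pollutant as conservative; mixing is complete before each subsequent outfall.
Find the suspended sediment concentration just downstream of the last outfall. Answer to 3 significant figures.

After outfall 1: Q = 6.200 + 0.3610 = 6.561 m³/s; C = (6.200·8.200 + 0.3610·89.00)/6.561 = 12.65 mg/L.
After outfall 2: Q = 6.561 + 0.2220 = 6.783 m³/s; C = (6.561·12.65 + 0.2220·140.0)/6.783 = 16.81 mg/L.
After outfall 3: Q = 6.783 + 1.040 = 7.823 m³/s; C = (6.783·16.81 + 1.040·195.0)/7.823 = 40.50 mg/L.

40.5 mg/L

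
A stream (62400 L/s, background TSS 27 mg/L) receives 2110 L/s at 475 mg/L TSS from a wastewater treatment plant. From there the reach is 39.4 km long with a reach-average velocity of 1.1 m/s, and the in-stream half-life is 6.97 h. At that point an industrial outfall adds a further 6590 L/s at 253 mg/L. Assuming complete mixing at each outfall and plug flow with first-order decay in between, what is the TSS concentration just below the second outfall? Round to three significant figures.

Flow-weighted average: C = (62400·27.00 + 2110·475.0) / 64510 = 2687000/64510 = 41.65 mg/L; combined flow 64510 L/s.
Travel time t = 39.4·1000 / 1.1 = 35820 s = 9.949 h.
Half-life 6.97 h → k = ln 2 / 6.97 = 0.09945 h⁻¹ = 2.387 d⁻¹.
Applying C = C₀e^(−kt): 41.65 × 0.3718 = 15.49 mg/L.
Second outfall: C = (64510·15.49 + 6590·253.0)/71100 = 37.50 mg/L.

37.5 mg/L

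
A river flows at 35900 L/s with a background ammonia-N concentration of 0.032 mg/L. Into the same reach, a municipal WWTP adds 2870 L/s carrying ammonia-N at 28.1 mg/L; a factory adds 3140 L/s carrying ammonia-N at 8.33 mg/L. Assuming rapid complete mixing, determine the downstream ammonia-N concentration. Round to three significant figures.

2.58 mg/L

Flow-weighted average: C = (35900·0.03200 + 2870·28.10 + 3140·8.330) / 41910 = 108000/41910 = 2.576 mg/L.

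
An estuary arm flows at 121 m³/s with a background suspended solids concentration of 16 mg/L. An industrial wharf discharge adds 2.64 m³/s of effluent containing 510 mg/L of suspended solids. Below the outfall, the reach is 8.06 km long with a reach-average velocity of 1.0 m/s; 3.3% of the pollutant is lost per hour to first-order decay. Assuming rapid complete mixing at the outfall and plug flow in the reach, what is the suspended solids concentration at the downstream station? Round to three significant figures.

24.6 mg/L

Mass balance: C = (121.0·16.00 + 2.640·510.0) / 123.6 = 3282/123.6 = 26.55 mg/L.
Travel time t = 8.06·1000 / 1.0 = 8060 s = 2.239 h.
3.3%/h lost → k = −ln(1 − 0.033) = 0.03356 h⁻¹.
Applying C = C₀e^(−kt): 26.55 × 0.9276 = 24.63 mg/L.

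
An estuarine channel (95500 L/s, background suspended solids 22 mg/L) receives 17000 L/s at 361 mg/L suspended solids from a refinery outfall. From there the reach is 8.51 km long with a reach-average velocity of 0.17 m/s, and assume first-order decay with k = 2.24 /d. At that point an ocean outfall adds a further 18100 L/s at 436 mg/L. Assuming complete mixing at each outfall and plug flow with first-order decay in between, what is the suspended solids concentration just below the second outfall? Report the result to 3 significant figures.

77.7 mg/L

After mixing, C = (95500·22.00 + 17000·361.0) / 112500 = 8238000/112500 = 73.23 mg/L; combined flow 112500 L/s.
Travel time t = 8.51·1000 / 0.17 = 50060 s = 13.91 h.
First-order decay: C = 73.23·exp(−k·t) = 73.23·0.2731 = 20.00 mg/L.
Second outfall: C = (112500·20.00 + 18100·436.0)/130600 = 77.65 mg/L.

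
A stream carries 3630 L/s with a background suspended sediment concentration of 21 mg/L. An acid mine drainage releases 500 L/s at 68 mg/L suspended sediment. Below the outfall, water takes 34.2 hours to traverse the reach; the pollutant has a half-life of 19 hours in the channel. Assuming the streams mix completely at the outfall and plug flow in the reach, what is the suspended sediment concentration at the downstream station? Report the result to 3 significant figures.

7.66 mg/L

Mixed concentration C = ΣQC/ΣQ = (3630·21.00 + 500.0·68.00) / 4130 = 110200/4130 = 26.69 mg/L.
Half-life 19 h → k = ln 2 / 19 = 0.03648 h⁻¹ = 0.8756 d⁻¹.
Decay over the reach: 26.69·exp(−kt) = 26.69·0.2872 = 7.665 mg/L.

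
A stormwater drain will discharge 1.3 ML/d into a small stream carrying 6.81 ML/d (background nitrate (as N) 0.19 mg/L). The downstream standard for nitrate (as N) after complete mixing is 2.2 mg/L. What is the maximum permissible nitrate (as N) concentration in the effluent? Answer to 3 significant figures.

12.7 mg/L

At the limit, (Qr·Cr + Qe·Cₑ)/(Qr + Qe) = 2.2:
Cₑ = (8.110·2.2 − 6.810·0.1900) / 1.300 = 12.73 mg/L.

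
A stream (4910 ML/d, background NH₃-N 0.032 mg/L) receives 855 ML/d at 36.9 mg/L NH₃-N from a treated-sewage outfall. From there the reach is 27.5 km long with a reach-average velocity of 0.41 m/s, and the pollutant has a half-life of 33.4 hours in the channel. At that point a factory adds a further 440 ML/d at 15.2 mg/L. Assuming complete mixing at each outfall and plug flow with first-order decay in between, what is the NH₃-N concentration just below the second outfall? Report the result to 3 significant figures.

4.55 mg/L

After mixing, C = (4910·0.03200 + 855.0·36.90) / 5765 = 31710/5765 = 5.500 mg/L; combined flow 5765 ML/d.
Travel time t = 27.5·1000 / 0.41 = 67070 s = 18.63 h.
Half-life 33.4 h → k = ln 2 / 33.4 = 0.02075 h⁻¹ = 0.4981 d⁻¹.
Applying C = C₀e^(−kt): 5.500 × 0.6793 = 3.736 mg/L.
Second outfall: C = (5765·3.736 + 440.0·15.20)/6205 = 4.549 mg/L.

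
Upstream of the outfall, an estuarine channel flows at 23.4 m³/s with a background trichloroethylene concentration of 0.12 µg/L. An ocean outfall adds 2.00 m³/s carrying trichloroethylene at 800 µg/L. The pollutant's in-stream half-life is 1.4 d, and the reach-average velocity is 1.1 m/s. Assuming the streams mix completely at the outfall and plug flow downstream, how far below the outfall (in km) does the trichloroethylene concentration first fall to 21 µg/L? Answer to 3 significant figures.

Mixed concentration C = ΣQC/ΣQ = (23.40·0.1200 + 2.000·800.0) / 25.40 = 1603/25.40 = 63.10 µg/L.
Half-life 1.4 d → k = ln 2 / 1.4 = 0.4951 d⁻¹.
Set 63.10·exp(−k·t) = 21 → t = ln(63.10/21)/k = 192000 s = 53.33 h.
Distance = v·t = 1.1·192000 = 211200 m = 211.2 km.

211 km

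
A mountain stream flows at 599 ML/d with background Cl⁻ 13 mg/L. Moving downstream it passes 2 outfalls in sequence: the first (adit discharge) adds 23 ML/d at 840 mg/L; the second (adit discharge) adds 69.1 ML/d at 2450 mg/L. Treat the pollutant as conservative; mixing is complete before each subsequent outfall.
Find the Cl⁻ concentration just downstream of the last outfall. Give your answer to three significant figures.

284 mg/L

Below outfall 1: Q → 622.0 ML/d, C = (599.0·13.00 + 23.00·840.0)/622.0 = 43.58 mg/L.
Below outfall 2: Q → 691.1 ML/d, C = (622.0·43.58 + 69.10·2450)/691.1 = 284.2 mg/L.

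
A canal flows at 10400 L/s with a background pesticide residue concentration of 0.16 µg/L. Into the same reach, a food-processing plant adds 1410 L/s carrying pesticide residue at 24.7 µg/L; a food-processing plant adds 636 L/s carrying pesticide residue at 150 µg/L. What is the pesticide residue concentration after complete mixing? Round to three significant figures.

Flow-weighted average: C = (10400·0.1600 + 1410·24.70 + 636.0·150.0) / 12450 = 131900/12450 = 10.60 µg/L.

10.6 µg/L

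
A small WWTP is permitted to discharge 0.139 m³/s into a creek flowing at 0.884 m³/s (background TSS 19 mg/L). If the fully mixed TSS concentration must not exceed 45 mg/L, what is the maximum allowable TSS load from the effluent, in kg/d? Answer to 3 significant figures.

Mass balance at the limit: 0.8840·19.00 + 0.1390·Cₑ = 1.023·45 → Cₑ = 210.4 mg/L.
Load = 0.1390 m³/s × 210.4 g/m³ × 86 400 s/d = 2526 kg/d.

2530 kg/d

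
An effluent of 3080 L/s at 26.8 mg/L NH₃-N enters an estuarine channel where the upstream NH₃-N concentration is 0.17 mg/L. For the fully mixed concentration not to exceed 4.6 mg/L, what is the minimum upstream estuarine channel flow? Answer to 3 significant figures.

15400 L/s

Set C_mix = 4.6: (Q·0.1700 + 3080·26.80) / (Q + 3080) = 4.6
→ Q = 3080·(26.80 − 4.6)/(4.6 − 0.1700) = 15430 L/s.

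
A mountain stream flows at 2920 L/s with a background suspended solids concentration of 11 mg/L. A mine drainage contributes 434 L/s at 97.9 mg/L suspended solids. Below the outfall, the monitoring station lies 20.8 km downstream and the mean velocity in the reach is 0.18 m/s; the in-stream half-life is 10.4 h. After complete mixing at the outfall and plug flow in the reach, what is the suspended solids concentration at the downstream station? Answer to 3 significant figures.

Mass balance: C = (2920·11.00 + 434.0·97.90) / 3354 = 74610/3354 = 22.24 mg/L.
Travel time t = 20.8·1000 / 0.18 = 115600 s = 32.10 h.
Half-life 10.4 h → k = ln 2 / 10.4 = 0.06665 h⁻¹ = 1.600 d⁻¹.
First-order decay: C = 22.24·exp(−k·t) = 22.24·0.1177 = 2.619 mg/L.

2.62 mg/L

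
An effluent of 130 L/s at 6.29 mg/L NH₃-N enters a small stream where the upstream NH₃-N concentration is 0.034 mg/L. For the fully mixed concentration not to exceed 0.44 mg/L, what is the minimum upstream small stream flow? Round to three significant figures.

1870 L/s

Set C_mix = 0.44: (Q·0.03400 + 130.0·6.290) / (Q + 130.0) = 0.44
→ Q = 130.0·(6.290 − 0.44)/(0.44 − 0.03400) = 1873 L/s.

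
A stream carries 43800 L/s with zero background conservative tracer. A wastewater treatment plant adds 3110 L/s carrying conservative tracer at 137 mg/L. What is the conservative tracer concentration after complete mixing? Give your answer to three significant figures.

After mixing, C = (43800·0 + 3110·137.0) / 46910 = 426100/46910 = 9.083 mg/L.

9.08 mg/L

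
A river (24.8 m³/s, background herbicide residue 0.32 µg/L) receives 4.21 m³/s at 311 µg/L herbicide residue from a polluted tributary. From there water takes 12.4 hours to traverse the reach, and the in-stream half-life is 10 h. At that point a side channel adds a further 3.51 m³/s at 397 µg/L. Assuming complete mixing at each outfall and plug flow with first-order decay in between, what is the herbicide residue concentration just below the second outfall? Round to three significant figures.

60.0 µg/L

Conservation of mass: C = (24.80·0.3200 + 4.210·311.0) / 29.01 = 1317/29.01 = 45.41 µg/L; combined flow 29.01 m³/s.
Half-life 10 h → k = ln 2 / 10 = 0.06931 h⁻¹ = 1.664 d⁻¹.
Applying C = C₀e^(−kt): 45.41 × 0.4234 = 19.22 µg/L.
At the second outfall, C = (29.01·19.22 + 3.510·397.0) / (29.01 + 3.510) = 60.00 µg/L.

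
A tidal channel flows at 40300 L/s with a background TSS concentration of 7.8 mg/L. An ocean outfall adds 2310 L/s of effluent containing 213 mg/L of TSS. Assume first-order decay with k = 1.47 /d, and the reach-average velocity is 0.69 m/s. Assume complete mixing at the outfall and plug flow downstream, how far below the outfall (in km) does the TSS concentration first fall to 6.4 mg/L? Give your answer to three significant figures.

44.0 km

Mixed concentration C = ΣQC/ΣQ = (40300·7.800 + 2310·213.0) / 42610 = 806400/42610 = 18.92 mg/L.
Set 18.92·exp(−k·t) = 6.4 → t = ln(18.92/6.4)/k = 63720 s = 17.70 h.
Distance = v·t = 0.69·63720 = 43970 m = 43.97 km.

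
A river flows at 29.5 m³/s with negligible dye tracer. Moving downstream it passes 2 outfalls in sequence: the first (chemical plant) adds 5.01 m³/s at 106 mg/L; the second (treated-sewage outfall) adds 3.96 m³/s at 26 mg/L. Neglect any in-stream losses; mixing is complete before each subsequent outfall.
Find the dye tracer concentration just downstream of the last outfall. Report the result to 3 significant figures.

16.5 mg/L

Outfall 1: combined Q = 34.51 m³/s; C = (29.50·0 + 5.010·106.0)/34.51 = 15.39 mg/L.
Outfall 2: combined Q = 38.47 m³/s; C = (34.51·15.39 + 3.960·26.00)/38.47 = 16.48 mg/L.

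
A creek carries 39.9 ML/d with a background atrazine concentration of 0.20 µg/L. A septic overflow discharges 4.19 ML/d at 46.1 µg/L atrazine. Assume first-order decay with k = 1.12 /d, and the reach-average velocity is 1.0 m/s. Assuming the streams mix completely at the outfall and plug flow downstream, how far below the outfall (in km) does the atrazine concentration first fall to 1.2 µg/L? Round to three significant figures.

Conservation of mass: C = (39.90·0.2000 + 4.190·46.10) / 44.09 = 201.1/44.09 = 4.562 µg/L.
Set 4.562·exp(−k·t) = 1.2 → t = ln(4.562/1.2)/k = 103000 s = 28.62 h.
Distance = v·t = 1.0·103000 = 103000 m = 103.0 km.

103 km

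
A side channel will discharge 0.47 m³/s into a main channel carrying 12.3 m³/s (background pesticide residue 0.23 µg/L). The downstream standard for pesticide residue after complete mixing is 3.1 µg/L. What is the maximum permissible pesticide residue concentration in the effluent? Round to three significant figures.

At the limit, (Qr·Cr + Qe·Cₑ)/(Qr + Qe) = 3.1:
Cₑ = (12.77·3.1 − 12.30·0.2300) / 0.4700 = 78.21 µg/L.

78.2 µg/L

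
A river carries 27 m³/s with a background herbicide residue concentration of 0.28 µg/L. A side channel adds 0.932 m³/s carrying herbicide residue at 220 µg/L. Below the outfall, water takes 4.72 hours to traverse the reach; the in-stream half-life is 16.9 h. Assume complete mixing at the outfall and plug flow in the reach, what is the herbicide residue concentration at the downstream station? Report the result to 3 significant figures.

Flow-weighted average: C = (27.00·0.2800 + 0.9320·220.0) / 27.93 = 212.6/27.93 = 7.611 µg/L.
Half-life 16.9 h → k = ln 2 / 16.9 = 0.04101 h⁻¹ = 0.9844 d⁻¹.
After decay, C = 7.611 × e^(−kt) = 7.611 × 0.8240 = 6.272 µg/L.

6.27 µg/L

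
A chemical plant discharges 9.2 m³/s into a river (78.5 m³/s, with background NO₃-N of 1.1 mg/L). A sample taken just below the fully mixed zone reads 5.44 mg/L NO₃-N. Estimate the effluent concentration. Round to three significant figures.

Mass balance: 78.50·1.100 + 9.200·Cₑ = 87.70·5.440
→ Cₑ = (87.70·5.440 − 78.50·1.100) / 9.200 = 42.47 mg/L.

42.5 mg/L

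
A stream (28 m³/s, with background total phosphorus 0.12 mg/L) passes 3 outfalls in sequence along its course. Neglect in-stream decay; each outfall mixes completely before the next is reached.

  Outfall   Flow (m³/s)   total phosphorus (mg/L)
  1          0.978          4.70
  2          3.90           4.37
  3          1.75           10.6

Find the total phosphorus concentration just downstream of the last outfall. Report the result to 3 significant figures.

Outfall 1: combined Q = 28.98 m³/s; C = (28.00·0.1200 + 0.9780·4.700)/28.98 = 0.2746 mg/L.
Outfall 2: combined Q = 32.88 m³/s; C = (28.98·0.2746 + 3.900·4.370)/32.88 = 0.7604 mg/L.
Outfall 3: combined Q = 34.63 m³/s; C = (32.88·0.7604 + 1.750·10.60)/34.63 = 1.258 mg/L.

1.26 mg/L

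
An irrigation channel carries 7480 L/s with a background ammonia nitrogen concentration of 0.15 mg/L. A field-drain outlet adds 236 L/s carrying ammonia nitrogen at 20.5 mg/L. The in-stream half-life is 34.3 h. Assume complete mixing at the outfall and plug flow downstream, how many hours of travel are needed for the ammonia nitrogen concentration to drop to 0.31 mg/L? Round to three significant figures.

45.2 h

Mixed concentration C = ΣQC/ΣQ = (7480·0.1500 + 236.0·20.50) / 7716 = 5960/7716 = 0.7724 mg/L.
Half-life 34.3 h → k = ln 2 / 34.3 = 0.02021 h⁻¹ = 0.4850 d⁻¹.
0.7724·exp(−k·t) = 0.31 → t = ln(0.7724/0.31)/k = 162600 s = 45.18 h.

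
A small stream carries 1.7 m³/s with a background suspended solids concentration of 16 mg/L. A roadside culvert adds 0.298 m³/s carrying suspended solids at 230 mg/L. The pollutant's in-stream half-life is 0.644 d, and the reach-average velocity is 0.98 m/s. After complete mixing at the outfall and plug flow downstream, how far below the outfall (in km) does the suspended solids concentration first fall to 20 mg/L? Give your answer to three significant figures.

68.7 km

Flow-weighted average: C = (1.700·16.00 + 0.2980·230.0) / 1.998 = 95.74/1.998 = 47.92 mg/L.
Half-life 0.644 d → k = ln 2 / 0.644 = 1.076 d⁻¹.
Set 47.92·exp(−k·t) = 20 → t = ln(47.92/20)/k = 70140 s = 19.48 h.
Distance = v·t = 0.98·70140 = 68740 m = 68.74 km.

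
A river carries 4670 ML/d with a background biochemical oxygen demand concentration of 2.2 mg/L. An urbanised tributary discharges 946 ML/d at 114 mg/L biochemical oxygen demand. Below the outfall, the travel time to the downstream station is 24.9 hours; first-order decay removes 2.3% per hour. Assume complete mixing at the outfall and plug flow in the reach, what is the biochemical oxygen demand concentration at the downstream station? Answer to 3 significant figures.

11.8 mg/L

Mixed concentration C = ΣQC/ΣQ = (4670·2.200 + 946.0·114.0) / 5616 = 118100/5616 = 21.03 mg/L.
2.3%/h lost → k = −ln(1 − 0.023) = 0.02327 h⁻¹.
Applying C = C₀e^(−kt): 21.03 × 0.5602 = 11.78 mg/L.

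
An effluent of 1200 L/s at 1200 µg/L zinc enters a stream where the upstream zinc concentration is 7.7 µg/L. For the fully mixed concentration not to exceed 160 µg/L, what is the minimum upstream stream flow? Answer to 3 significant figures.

8190 L/s

Set C_mix = 160: (Q·7.700 + 1200·1200) / (Q + 1200) = 160
→ Q = 1200·(1200 − 160)/(160 − 7.700) = 8194 L/s.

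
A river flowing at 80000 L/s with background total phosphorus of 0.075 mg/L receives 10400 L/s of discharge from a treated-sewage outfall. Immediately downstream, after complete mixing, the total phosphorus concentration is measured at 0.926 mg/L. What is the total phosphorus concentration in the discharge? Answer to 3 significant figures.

7.47 mg/L

Mass balance: 80000·0.07500 + 10400·Cₑ = 90400·0.9260
→ Cₑ = (90400·0.9260 − 80000·0.07500) / 10400 = 7.472 mg/L.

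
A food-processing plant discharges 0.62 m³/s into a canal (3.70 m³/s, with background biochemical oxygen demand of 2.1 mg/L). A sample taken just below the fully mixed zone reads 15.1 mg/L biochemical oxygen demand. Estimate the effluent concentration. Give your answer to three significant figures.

Mass balance: 3.700·2.100 + 0.6200·Cₑ = 4.320·15.10
→ Cₑ = (4.320·15.10 − 3.700·2.100) / 0.6200 = 92.68 mg/L.

92.7 mg/L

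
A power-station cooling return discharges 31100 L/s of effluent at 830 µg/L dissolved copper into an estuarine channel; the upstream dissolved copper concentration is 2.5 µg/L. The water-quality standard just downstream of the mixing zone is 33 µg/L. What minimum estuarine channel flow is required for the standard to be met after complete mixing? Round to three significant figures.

813000 L/s

Set C_mix = 33: (Q·2.500 + 31100·830.0) / (Q + 31100) = 33
→ Q = 31100·(830.0 − 33)/(33 − 2.500) = 812700 L/s.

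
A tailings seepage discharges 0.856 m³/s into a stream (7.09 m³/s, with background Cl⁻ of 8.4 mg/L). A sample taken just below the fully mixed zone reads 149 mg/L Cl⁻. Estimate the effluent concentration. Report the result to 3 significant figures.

Mass balance: 7.090·8.400 + 0.8560·Cₑ = 7.946·149.0
→ Cₑ = (7.946·149.0 − 7.090·8.400) / 0.8560 = 1314 mg/L.

1310 mg/L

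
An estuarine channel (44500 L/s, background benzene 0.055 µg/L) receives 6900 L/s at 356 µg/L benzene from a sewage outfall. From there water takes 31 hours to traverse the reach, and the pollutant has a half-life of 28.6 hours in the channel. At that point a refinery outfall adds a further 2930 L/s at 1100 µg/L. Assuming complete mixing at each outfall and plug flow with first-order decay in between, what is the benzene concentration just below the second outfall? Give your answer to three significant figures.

80.7 µg/L

Mass balance: C = (44500·0.05500 + 6900·356.0) / 51400 = 2459000/51400 = 47.84 µg/L; combined flow 51400 L/s.
Half-life 28.6 h → k = ln 2 / 28.6 = 0.02424 h⁻¹ = 0.5817 d⁻¹.
Decay over the reach: 47.84·exp(−kt) = 47.84·0.4717 = 22.57 µg/L.
At the second outfall, C = (51400·22.57 + 2930·1100) / (51400 + 2930) = 80.67 µg/L.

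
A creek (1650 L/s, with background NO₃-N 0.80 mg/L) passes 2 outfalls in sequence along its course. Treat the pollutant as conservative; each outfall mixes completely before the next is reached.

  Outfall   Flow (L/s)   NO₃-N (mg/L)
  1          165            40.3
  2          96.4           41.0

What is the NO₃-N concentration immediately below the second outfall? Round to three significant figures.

Outfall 1: combined Q = 1815 L/s; C = (1650·0.8000 + 165.0·40.30)/1815 = 4.391 mg/L.
Outfall 2: combined Q = 1911 L/s; C = (1815·4.391 + 96.40·41.00)/1911 = 6.237 mg/L.

6.24 mg/L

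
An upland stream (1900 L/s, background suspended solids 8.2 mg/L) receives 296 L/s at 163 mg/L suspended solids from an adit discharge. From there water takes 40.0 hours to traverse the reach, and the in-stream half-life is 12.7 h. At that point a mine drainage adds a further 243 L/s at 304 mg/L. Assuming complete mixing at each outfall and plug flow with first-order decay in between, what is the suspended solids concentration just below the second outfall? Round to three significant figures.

Mixed concentration C = ΣQC/ΣQ = (1900·8.200 + 296.0·163.0) / 2196 = 63830/2196 = 29.07 mg/L; combined flow 2196 L/s.
Half-life 12.7 h → k = ln 2 / 12.7 = 0.05458 h⁻¹ = 1.310 d⁻¹.
Decay over the reach: 29.07·exp(−kt) = 29.07·0.1127 = 3.275 mg/L.
At the second outfall, C = (2196·3.275 + 243.0·304.0) / (2196 + 243.0) = 33.24 mg/L.

33.2 mg/L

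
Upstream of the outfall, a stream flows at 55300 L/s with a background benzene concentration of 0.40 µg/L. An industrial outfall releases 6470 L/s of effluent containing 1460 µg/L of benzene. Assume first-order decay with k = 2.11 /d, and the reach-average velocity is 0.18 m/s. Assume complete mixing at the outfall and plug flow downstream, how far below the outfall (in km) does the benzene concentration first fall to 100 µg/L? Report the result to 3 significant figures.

Mass balance: C = (55300·0.4000 + 6470·1460) / 61770 = 9468000/61770 = 153.3 µg/L.
Set 153.3·exp(−k·t) = 100 → t = ln(153.3/100)/k = 17490 s = 4.858 h.
Distance = v·t = 0.18·17490 = 3148 m = 3.148 km.

3.15 km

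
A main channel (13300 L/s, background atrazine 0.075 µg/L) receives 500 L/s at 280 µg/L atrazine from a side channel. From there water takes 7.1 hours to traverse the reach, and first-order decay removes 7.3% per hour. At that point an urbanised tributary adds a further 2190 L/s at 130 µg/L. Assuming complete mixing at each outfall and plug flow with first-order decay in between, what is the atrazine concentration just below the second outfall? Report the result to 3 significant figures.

Mixed concentration C = ΣQC/ΣQ = (13300·0.07500 + 500.0·280.0) / 13800 = 141000/13800 = 10.22 µg/L; combined flow 13800 L/s.
7.3%/h lost → k = −ln(1 − 0.073) = 0.07580 h⁻¹.
After decay, C = 10.22 × e^(−kt) = 10.22 × 0.5838 = 5.965 µg/L.
Second outfall: C = (13800·5.965 + 2190·130.0)/15990 = 22.95 µg/L.

23.0 µg/L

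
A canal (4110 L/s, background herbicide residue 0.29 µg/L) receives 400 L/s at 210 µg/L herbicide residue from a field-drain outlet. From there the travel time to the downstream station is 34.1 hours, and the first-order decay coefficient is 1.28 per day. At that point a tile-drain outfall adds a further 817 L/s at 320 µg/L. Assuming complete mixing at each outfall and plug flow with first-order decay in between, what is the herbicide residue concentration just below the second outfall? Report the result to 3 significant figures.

51.7 µg/L

Flow-weighted average: C = (4110·0.2900 + 400.0·210.0) / 4510 = 85190/4510 = 18.89 µg/L; combined flow 4510 L/s.
Decay over the reach: 18.89·exp(−kt) = 18.89·0.1622 = 3.065 µg/L.
At the second outfall, C = (4510·3.065 + 817.0·320.0) / (4510 + 817.0) = 51.67 µg/L.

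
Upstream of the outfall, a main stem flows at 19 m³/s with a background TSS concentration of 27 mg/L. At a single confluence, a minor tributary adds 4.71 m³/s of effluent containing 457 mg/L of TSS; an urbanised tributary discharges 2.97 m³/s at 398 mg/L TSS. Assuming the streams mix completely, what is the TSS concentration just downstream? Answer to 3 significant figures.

Mixed concentration C = ΣQC/ΣQ = (19.00·27.00 + 4.710·457.0 + 2.970·398.0) / 26.68 = 3848/26.68 = 144.2 mg/L.

144 mg/L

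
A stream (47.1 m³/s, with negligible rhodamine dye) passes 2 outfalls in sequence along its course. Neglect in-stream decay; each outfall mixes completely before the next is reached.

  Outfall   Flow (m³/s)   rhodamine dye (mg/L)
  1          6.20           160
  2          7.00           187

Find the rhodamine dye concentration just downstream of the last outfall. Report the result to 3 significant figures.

38.2 mg/L

Below outfall 1: Q → 53.30 m³/s, C = (47.10·0 + 6.200·160.0)/53.30 = 18.61 mg/L.
Below outfall 2: Q → 60.30 m³/s, C = (53.30·18.61 + 7.000·187.0)/60.30 = 38.16 mg/L.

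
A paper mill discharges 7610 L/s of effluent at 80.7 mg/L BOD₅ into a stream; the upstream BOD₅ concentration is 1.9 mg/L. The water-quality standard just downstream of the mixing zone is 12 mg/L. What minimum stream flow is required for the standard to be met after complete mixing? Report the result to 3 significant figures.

51800 L/s

Set C_mix = 12: (Q·1.900 + 7610·80.70) / (Q + 7610) = 12
→ Q = 7610·(80.70 − 12)/(12 − 1.900) = 51760 L/s.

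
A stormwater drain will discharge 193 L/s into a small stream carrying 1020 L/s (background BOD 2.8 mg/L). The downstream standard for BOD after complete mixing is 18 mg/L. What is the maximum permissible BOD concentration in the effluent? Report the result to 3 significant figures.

At the limit, (Qr·Cr + Qe·Cₑ)/(Qr + Qe) = 18:
Cₑ = (1213·18 − 1020·2.800) / 193.0 = 98.33 mg/L.

98.3 mg/L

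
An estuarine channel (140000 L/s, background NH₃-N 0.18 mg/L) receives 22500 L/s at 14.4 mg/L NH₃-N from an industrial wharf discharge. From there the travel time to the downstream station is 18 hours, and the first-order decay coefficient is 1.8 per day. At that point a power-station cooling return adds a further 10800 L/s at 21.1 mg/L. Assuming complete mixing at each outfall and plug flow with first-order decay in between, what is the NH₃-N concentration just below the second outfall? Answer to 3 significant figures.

After mixing, C = (140000·0.1800 + 22500·14.40) / 162500 = 349200/162500 = 2.149 mg/L; combined flow 162500 L/s.
Applying C = C₀e^(−kt): 2.149 × 0.2592 = 0.5571 mg/L.
At the second outfall, C = (162500·0.5571 + 10800·21.10) / (162500 + 10800) = 1.837 mg/L.

1.84 mg/L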